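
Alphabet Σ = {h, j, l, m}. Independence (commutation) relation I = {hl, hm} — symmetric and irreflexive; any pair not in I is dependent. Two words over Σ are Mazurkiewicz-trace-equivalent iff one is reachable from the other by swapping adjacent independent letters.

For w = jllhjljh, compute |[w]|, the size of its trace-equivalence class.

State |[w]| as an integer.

3

0(j) covers ∅
1(l) covers 0:j
2(l) covers 1:l
3(h) covers 0:j
4(j) covers 2:l, 3:h
5(l) covers 4:j
6(j) covers 5:l
7(h) covers 6:j
floor of heap: 0:j
completions by unplaced set U, small U first (add the entries for U minus each lowest piece of U):
  |U|=1: {7}:1
  |U|=2: {6,7}:1
  |U|=3: {5,6,7}:1
  |U|=4: {4,5,6,7}:1
  |U|=5: {2,4,5,6,7}:1  {3,4,5,6,7}:1
  |U|=6: {1,2,4,5,6,7}:1  {2,3,4,5,6,7}:2
  start at 0(j): 3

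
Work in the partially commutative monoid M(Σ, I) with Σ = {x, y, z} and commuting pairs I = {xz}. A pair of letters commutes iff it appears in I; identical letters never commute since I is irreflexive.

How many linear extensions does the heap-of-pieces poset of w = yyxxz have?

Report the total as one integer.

0(y) covers ∅
1(y) covers 0:y
2(x) covers 1:y
3(x) covers 2:x
4(z) covers 1:y
floor of heap: 0:y
completions by unplaced set U, small U first (add the entries for U minus each lowest piece of U):
  |U|=1: {3}:1  {4}:1
  |U|=2: {2,3}:1  {3,4}:2
  |U|=3: {2,3,4}:3
  start at 0(y): 3

3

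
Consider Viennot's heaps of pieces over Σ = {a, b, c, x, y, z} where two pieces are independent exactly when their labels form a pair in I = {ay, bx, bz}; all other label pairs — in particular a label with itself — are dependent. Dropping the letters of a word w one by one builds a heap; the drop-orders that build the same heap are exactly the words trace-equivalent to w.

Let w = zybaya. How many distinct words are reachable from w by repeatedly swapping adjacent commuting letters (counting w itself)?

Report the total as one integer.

3

piece 0:z — minimal
piece 1:y rests on {0:z}
piece 2:b rests on {1:y}
piece 3:a rests on {2:b}
piece 4:y rests on {2:b}
piece 5:a rests on {3:a}
minimal pieces: {0:z}
ways to finish when only these pieces remain (= sum over removing one remaining piece with nothing left below it):
  1 left: {4}→1  {5}→1
  2 left: {3,5}→1  {4,5}→2
  3 left: {3,4,5}→3
  4 left: {2,3,4,5}→3
  placing 0:z first → 3 extensions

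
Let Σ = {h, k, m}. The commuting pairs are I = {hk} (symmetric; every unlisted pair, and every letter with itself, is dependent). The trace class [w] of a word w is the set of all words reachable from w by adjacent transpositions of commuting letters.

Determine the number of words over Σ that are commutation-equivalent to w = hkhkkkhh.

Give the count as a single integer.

70

0(h) covers ∅
1(k) covers ∅
2(h) covers 0:h
3(k) covers 1:k
4(k) covers 3:k
5(k) covers 4:k
6(h) covers 2:h
7(h) covers 6:h
floor of heap: 0:h, 1:k
completions by unplaced set U, small U first (add the entries for U minus each lowest piece of U):
  |U|=1: {5}:1  {7}:1
  |U|=2: {4,5}:1  {5,7}:2  {6,7}:1
  |U|=3: {2,6,7}:1  {3,4,5}:1  {4,5,7}:3  {5,6,7}:3
  |U|=4: {0,2,6,7}:1  {1,3,4,5}:1  {2,5,6,7}:4  {3,4,5,7}:4  {4,5,6,7}:6
  |U|=5: {0,2,5,6,7}:5  {1,3,4,5,7}:5  {2,4,5,6,7}:10  {3,4,5,6,7}:10
  |U|=6: {0,2,4,5,6,7}:15  {1,3,4,5,6,7}:15  {2,3,4,5,6,7}:20
  start at 0(h): 35
  start at 1(k): 35
sum over floor = 70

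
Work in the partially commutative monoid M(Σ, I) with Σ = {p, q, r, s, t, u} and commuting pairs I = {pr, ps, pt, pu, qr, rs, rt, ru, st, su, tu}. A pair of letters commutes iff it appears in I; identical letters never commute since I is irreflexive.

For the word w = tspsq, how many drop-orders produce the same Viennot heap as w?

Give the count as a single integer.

drop 0:t onto floor
drop 1:s onto floor
drop 2:p onto floor
drop 3:s onto {1:s}
drop 4:q onto {0:t, 2:p, 3:s}
ground layer = {0:t, 1:s, 2:p}
drop-orders for the pieces not yet dropped (sum over which currently-grounded one goes next):
  1 to go: {4} 1
  2 to go: {0,4} 1  {2,4} 1  {3,4} 1
  3 to go: {0,2,4} 2  {0,3,4} 2  {1,3,4} 1  {2,3,4} 2
  if 0:t drops first: 3 orders
  if 1:s drops first: 6 orders
  if 2:p drops first: 3 orders
heap linearizations: 12

12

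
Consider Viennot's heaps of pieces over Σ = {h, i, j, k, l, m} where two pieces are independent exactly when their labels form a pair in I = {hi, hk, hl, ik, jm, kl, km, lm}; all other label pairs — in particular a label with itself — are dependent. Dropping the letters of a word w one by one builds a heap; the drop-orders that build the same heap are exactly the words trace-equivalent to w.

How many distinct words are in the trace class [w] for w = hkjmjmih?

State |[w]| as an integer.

32

piece 0:h — minimal
piece 1:k — minimal
piece 2:j rests on {0:h, 1:k}
piece 3:m rests on {0:h}
piece 4:j rests on {2:j}
piece 5:m rests on {3:m}
piece 6:i rests on {4:j, 5:m}
piece 7:h rests on {4:j, 5:m}
minimal pieces: {0:h, 1:k}
ways to finish when only these pieces remain (= sum over removing one remaining piece with nothing left below it):
  1 left: {6}→1  {7}→1
  2 left: {6,7}→2
  3 left: {4,6,7}→2  {5,6,7}→2
  4 left: {2,4,6,7}→2  {3,5,6,7}→2  {4,5,6,7}→4
  5 left: {1,2,4,6,7}→2  {2,4,5,6,7}→6  {3,4,5,6,7}→6
  6 left: {1,2,4,5,6,7}→8  {2,3,4,5,6,7}→12
  placing 0:h first → 20 extensions
  placing 1:k first → 12 extensions
total linear extensions = 32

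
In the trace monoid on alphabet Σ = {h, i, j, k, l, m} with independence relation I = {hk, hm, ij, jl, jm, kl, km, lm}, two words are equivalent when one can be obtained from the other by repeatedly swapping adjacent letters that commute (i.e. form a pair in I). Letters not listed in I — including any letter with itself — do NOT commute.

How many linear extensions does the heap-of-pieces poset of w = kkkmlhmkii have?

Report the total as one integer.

420

0(k) covers ∅
1(k) covers 0:k
2(k) covers 1:k
3(m) covers ∅
4(l) covers ∅
5(h) covers 4:l
6(m) covers 3:m
7(k) covers 2:k
8(i) covers 5:h, 6:m, 7:k
9(i) covers 8:i
floor of heap: 0:k, 3:m, 4:l
completions by unplaced set U, small U first (add the entries for U minus each lowest piece of U):
  |U|=1: {9}:1
  |U|=2: {8,9}:1
  |U|=3: {5,8,9}:1  {6,8,9}:1  {7,8,9}:1
  |U|=4: {2,7,8,9}:1  {3,6,8,9}:1  {4,5,8,9}:1  {5,6,8,9}:2  {5,7,8,9}:2  {6,7,8,9}:2
  |U|=5: {1,2,7,8,9}:1  {2,5,7,8,9}:3  {2,6,7,8,9}:3  {3,5,6,8,9}:3  {3,6,7,8,9}:3  {4,5,6,8,9}:3  {4,5,7,8,9}:3  {5,6,7,8,9}:6
  |U|=6: {0,1,2,7,8,9}:1  {1,2,5,7,8,9}:4  {1,2,6,7,8,9}:4  {2,3,6,7,8,9}:6  {2,4,5,7,8,9}:6  {2,5,6,7,8,9}:12  {3,4,5,6,8,9}:6  {3,5,6,7,8,9}:12  {4,5,6,7,8,9}:12
  |U|=7: {0,1,2,5,7,8,9}:5  {0,1,2,6,7,8,9}:5  {1,2,3,6,7,8,9}:10  {1,2,4,5,7,8,9}:10  {1,2,5,6,7,8,9}:20  {2,3,5,6,7,8,9}:30  {2,4,5,6,7,8,9}:30  {3,4,5,6,7,8,9}:30
  |U|=8: {0,1,2,3,6,7,8,9}:15  {0,1,2,4,5,7,8,9}:15  {0,1,2,5,6,7,8,9}:30  {1,2,3,5,6,7,8,9}:60  {1,2,4,5,6,7,8,9}:60  {2,3,4,5,6,7,8,9}:90
  start at 0(k): 210
  start at 3(m): 105
  start at 4(l): 105
sum over floor = 420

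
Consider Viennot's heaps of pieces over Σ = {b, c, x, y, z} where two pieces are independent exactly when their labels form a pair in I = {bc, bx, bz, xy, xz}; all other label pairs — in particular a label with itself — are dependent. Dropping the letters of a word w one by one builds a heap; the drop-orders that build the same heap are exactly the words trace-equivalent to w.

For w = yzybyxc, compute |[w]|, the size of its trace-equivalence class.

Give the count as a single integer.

6

drop 0:y onto floor
drop 1:z onto {0:y}
drop 2:y onto {1:z}
drop 3:b onto {2:y}
drop 4:y onto {3:b}
drop 5:x onto floor
drop 6:c onto {4:y, 5:x}
ground layer = {0:y, 5:x}
drop-orders for the pieces not yet dropped (sum over which currently-grounded one goes next):
  1 to go: {6} 1
  2 to go: {4,6} 1  {5,6} 1
  3 to go: {3,4,6} 1  {4,5,6} 2
  4 to go: {2,3,4,6} 1  {3,4,5,6} 3
  5 to go: {1,2,3,4,6} 1  {2,3,4,5,6} 4
  if 0:y drops first: 5 orders
  if 5:x drops first: 1 orders
heap linearizations: 6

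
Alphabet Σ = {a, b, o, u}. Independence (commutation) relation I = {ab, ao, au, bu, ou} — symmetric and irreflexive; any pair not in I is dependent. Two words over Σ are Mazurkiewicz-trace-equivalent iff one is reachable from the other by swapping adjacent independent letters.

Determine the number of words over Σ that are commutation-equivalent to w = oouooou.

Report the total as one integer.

#0=o has no predecessor
#1=o depends on [0:o]
#2=u has no predecessor
#3=o depends on [1:o]
#4=o depends on [3:o]
#5=o depends on [4:o]
#6=u depends on [2:u]
sources: [0:o, 2:u]
N(rest) = Σ N(rest − s) over sources s of rest; N(one piece) = 1:
  size 1 → [5]=1  [6]=1
  size 2 → [2,6]=1  [4,5]=1  [5,6]=2
  size 3 → [2,5,6]=3  [3,4,5]=1  [4,5,6]=3
  size 4 → [1,3,4,5]=1  [2,4,5,6]=6  [3,4,5,6]=4
  size 5 → [0,1,3,4,5]=1  [1,3,4,5,6]=5  [2,3,4,5,6]=10
  first=0(o) contributes 15
  first=2(u) contributes 6
|[w]| = 21

21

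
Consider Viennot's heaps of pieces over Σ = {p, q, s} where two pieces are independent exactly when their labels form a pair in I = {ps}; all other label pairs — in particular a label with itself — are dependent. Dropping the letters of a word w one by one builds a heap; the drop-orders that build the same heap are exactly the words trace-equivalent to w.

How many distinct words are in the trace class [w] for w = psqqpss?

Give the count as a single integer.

0(p) covers ∅
1(s) covers ∅
2(q) covers 0:p, 1:s
3(q) covers 2:q
4(p) covers 3:q
5(s) covers 3:q
6(s) covers 5:s
floor of heap: 0:p, 1:s
completions by unplaced set U, small U first (add the entries for U minus each lowest piece of U):
  |U|=1: {4}:1  {6}:1
  |U|=2: {4,6}:2  {5,6}:1
  |U|=3: {4,5,6}:3
  |U|=4: {3,4,5,6}:3
  |U|=5: {2,3,4,5,6}:3
  start at 0(p): 3
  start at 1(s): 3
sum over floor = 6

6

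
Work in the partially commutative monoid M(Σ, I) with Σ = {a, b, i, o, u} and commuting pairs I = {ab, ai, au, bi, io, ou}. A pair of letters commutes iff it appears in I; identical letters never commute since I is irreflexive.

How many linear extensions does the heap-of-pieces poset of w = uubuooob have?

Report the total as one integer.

4

0(u) covers ∅
1(u) covers 0:u
2(b) covers 1:u
3(u) covers 2:b
4(o) covers 2:b
5(o) covers 4:o
6(o) covers 5:o
7(b) covers 3:u, 6:o
floor of heap: 0:u
completions by unplaced set U, small U first (add the entries for U minus each lowest piece of U):
  |U|=1: {7}:1
  |U|=2: {3,7}:1  {6,7}:1
  |U|=3: {3,6,7}:2  {5,6,7}:1
  |U|=4: {3,5,6,7}:3  {4,5,6,7}:1
  |U|=5: {3,4,5,6,7}:4
  |U|=6: {2,3,4,5,6,7}:4
  start at 0(u): 4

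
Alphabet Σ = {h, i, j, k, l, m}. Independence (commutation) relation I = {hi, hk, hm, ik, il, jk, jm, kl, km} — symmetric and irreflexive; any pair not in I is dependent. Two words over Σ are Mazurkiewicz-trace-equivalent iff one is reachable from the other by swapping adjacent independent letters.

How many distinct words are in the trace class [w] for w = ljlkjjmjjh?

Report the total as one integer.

0(l) covers ∅
1(j) covers 0:l
2(l) covers 1:j
3(k) covers ∅
4(j) covers 2:l
5(j) covers 4:j
6(m) covers 2:l
7(j) covers 5:j
8(j) covers 7:j
9(h) covers 8:j
floor of heap: 0:l, 3:k
completions by unplaced set U, small U first (add the entries for U minus each lowest piece of U):
  |U|=1: {3}:1  {6}:1  {9}:1
  |U|=2: {3,6}:2  {3,9}:2  {6,9}:2  {8,9}:1
  |U|=3: {3,6,9}:6  {3,8,9}:3  {6,8,9}:3  {7,8,9}:1
  |U|=4: {3,6,8,9}:12  {3,7,8,9}:4  {5,7,8,9}:1  {6,7,8,9}:4
  |U|=5: {3,5,7,8,9}:5  {3,6,7,8,9}:20  {4,5,7,8,9}:1  {5,6,7,8,9}:5
  |U|=6: {3,4,5,7,8,9}:6  {3,5,6,7,8,9}:30  {4,5,6,7,8,9}:6
  |U|=7: {2,4,5,6,7,8,9}:6  {3,4,5,6,7,8,9}:42
  |U|=8: {1,2,4,5,6,7,8,9}:6  {2,3,4,5,6,7,8,9}:48
  start at 0(l): 54
  start at 3(k): 6
sum over floor = 60

60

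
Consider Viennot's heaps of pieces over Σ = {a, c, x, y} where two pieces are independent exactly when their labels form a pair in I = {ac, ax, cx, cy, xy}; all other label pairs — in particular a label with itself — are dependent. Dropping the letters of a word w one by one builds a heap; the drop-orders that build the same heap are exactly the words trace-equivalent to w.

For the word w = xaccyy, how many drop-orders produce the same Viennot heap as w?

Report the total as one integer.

#0=x has no predecessor
#1=a has no predecessor
#2=c has no predecessor
#3=c depends on [2:c]
#4=y depends on [1:a]
#5=y depends on [4:y]
sources: [0:x, 1:a, 2:c]
N(rest) = Σ N(rest − s) over sources s of rest; N(one piece) = 1:
  size 1 → [0]=1  [3]=1  [5]=1
  size 2 → [0,3]=2  [0,5]=2  [2,3]=1  [3,5]=2  [4,5]=1
  size 3 → [0,2,3]=3  [0,3,5]=6  [0,4,5]=3  [1,4,5]=1  [2,3,5]=3  [3,4,5]=3
  size 4 → [0,1,4,5]=4  [0,2,3,5]=12  [0,3,4,5]=12  [1,3,4,5]=4  [2,3,4,5]=6
  first=0(x) contributes 10
  first=1(a) contributes 30
  first=2(c) contributes 20
|[w]| = 60

60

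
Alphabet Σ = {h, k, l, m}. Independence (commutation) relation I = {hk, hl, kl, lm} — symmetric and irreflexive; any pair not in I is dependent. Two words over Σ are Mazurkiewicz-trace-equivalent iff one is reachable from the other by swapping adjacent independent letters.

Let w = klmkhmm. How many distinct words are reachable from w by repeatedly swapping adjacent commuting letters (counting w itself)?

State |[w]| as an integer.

drop 0:k onto floor
drop 1:l onto floor
drop 2:m onto {0:k}
drop 3:k onto {2:m}
drop 4:h onto {2:m}
drop 5:m onto {3:k, 4:h}
drop 6:m onto {5:m}
ground layer = {0:k, 1:l}
drop-orders for the pieces not yet dropped (sum over which currently-grounded one goes next):
  1 to go: {1} 1  {6} 1
  2 to go: {1,6} 2  {5,6} 1
  3 to go: {1,5,6} 3  {3,5,6} 1  {4,5,6} 1
  4 to go: {1,3,5,6} 4  {1,4,5,6} 4  {3,4,5,6} 2
  5 to go: {1,3,4,5,6} 10  {2,3,4,5,6} 2
  if 0:k drops first: 12 orders
  if 1:l drops first: 2 orders
heap linearizations: 14

14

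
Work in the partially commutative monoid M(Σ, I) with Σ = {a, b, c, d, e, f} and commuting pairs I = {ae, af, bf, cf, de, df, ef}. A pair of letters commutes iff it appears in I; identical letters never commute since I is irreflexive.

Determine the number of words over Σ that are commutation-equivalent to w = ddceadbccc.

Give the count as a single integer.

3

piece 0:d — minimal
piece 1:d rests on {0:d}
piece 2:c rests on {1:d}
piece 3:e rests on {2:c}
piece 4:a rests on {2:c}
piece 5:d rests on {4:a}
piece 6:b rests on {3:e, 5:d}
piece 7:c rests on {6:b}
piece 8:c rests on {7:c}
piece 9:c rests on {8:c}
minimal pieces: {0:d}
ways to finish when only these pieces remain (= sum over removing one remaining piece with nothing left below it):
  1 left: {9}→1
  2 left: {8,9}→1
  3 left: {7,8,9}→1
  4 left: {6,7,8,9}→1
  5 left: {3,6,7,8,9}→1  {5,6,7,8,9}→1
  6 left: {3,5,6,7,8,9}→2  {4,5,6,7,8,9}→1
  7 left: {3,4,5,6,7,8,9}→3
  8 left: {2,3,4,5,6,7,8,9}→3
  placing 0:d first → 3 extensions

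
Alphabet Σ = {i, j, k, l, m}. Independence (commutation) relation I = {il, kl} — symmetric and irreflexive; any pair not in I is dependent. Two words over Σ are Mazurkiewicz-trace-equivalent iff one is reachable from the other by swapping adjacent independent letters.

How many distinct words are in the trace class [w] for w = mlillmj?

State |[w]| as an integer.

0(m) covers ∅
1(l) covers 0:m
2(i) covers 0:m
3(l) covers 1:l
4(l) covers 3:l
5(m) covers 2:i, 4:l
6(j) covers 5:m
floor of heap: 0:m
completions by unplaced set U, small U first (add the entries for U minus each lowest piece of U):
  |U|=1: {6}:1
  |U|=2: {5,6}:1
  |U|=3: {2,5,6}:1  {4,5,6}:1
  |U|=4: {2,4,5,6}:2  {3,4,5,6}:1
  |U|=5: {1,3,4,5,6}:1  {2,3,4,5,6}:3
  start at 0(m): 4

4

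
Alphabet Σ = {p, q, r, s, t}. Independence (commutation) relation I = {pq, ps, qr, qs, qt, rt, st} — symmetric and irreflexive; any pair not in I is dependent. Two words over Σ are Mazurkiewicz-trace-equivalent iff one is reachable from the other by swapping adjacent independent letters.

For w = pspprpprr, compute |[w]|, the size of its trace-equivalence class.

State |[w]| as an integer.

4

drop 0:p onto floor
drop 1:s onto floor
drop 2:p onto {0:p}
drop 3:p onto {2:p}
drop 4:r onto {1:s, 3:p}
drop 5:p onto {4:r}
drop 6:p onto {5:p}
drop 7:r onto {6:p}
drop 8:r onto {7:r}
ground layer = {0:p, 1:s}
drop-orders for the pieces not yet dropped (sum over which currently-grounded one goes next):
  1 to go: {8} 1
  2 to go: {7,8} 1
  3 to go: {6,7,8} 1
  4 to go: {5,6,7,8} 1
  5 to go: {4,5,6,7,8} 1
  6 to go: {1,4,5,6,7,8} 1  {3,4,5,6,7,8} 1
  7 to go: {1,3,4,5,6,7,8} 2  {2,3,4,5,6,7,8} 1
  if 0:p drops first: 3 orders
  if 1:s drops first: 1 orders
heap linearizations: 4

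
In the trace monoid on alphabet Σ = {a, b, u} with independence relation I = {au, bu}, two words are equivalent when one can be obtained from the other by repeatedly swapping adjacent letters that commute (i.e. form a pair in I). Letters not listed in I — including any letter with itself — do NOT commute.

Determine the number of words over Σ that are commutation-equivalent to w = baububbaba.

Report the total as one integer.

45

drop 0:b onto floor
drop 1:a onto {0:b}
drop 2:u onto floor
drop 3:b onto {1:a}
drop 4:u onto {2:u}
drop 5:b onto {3:b}
drop 6:b onto {5:b}
drop 7:a onto {6:b}
drop 8:b onto {7:a}
drop 9:a onto {8:b}
ground layer = {0:b, 2:u}
drop-orders for the pieces not yet dropped (sum over which currently-grounded one goes next):
  1 to go: {4} 1  {9} 1
  2 to go: {2,4} 1  {4,9} 2  {8,9} 1
  3 to go: {2,4,9} 3  {4,8,9} 3  {7,8,9} 1
  4 to go: {2,4,8,9} 6  {4,7,8,9} 4  {6,7,8,9} 1
  5 to go: {2,4,7,8,9} 10  {4,6,7,8,9} 5  {5,6,7,8,9} 1
  6 to go: {2,4,6,7,8,9} 15  {3,5,6,7,8,9} 1  {4,5,6,7,8,9} 6
  7 to go: {1,3,5,6,7,8,9} 1  {2,4,5,6,7,8,9} 21  {3,4,5,6,7,8,9} 7
  8 to go: {0,1,3,5,6,7,8,9} 1  {1,3,4,5,6,7,8,9} 8  {2,3,4,5,6,7,8,9} 28
  if 0:b drops first: 36 orders
  if 2:u drops first: 9 orders
heap linearizations: 45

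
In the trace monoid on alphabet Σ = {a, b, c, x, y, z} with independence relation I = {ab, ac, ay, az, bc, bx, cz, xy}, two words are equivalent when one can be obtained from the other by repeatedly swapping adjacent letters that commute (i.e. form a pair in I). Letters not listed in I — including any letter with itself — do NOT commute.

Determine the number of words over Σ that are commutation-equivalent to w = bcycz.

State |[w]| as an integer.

4

piece 0:b — minimal
piece 1:c — minimal
piece 2:y rests on {0:b, 1:c}
piece 3:c rests on {2:y}
piece 4:z rests on {2:y}
minimal pieces: {0:b, 1:c}
ways to finish when only these pieces remain (= sum over removing one remaining piece with nothing left below it):
  1 left: {3}→1  {4}→1
  2 left: {3,4}→2
  3 left: {2,3,4}→2
  placing 0:b first → 2 extensions
  placing 1:c first → 2 extensions
total linear extensions = 4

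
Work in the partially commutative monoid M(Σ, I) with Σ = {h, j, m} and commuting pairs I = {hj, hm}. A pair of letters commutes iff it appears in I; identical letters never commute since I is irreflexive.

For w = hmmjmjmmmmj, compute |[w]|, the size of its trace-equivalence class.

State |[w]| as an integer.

11

0(h) covers ∅
1(m) covers ∅
2(m) covers 1:m
3(j) covers 2:m
4(m) covers 3:j
5(j) covers 4:m
6(m) covers 5:j
7(m) covers 6:m
8(m) covers 7:m
9(m) covers 8:m
10(j) covers 9:m
floor of heap: 0:h, 1:m
completions by unplaced set U, small U first (add the entries for U minus each lowest piece of U):
  |U|=1: {0}:1  {10}:1
  |U|=2: {0,10}:2  {9,10}:1
  |U|=3: {0,9,10}:3  {8,9,10}:1
  |U|=4: {0,8,9,10}:4  {7,8,9,10}:1
  |U|=5: {0,7,8,9,10}:5  {6,7,8,9,10}:1
  |U|=6: {0,6,7,8,9,10}:6  {5,6,7,8,9,10}:1
  |U|=7: {0,5,6,7,8,9,10}:7  {4,5,6,7,8,9,10}:1
  |U|=8: {0,4,5,6,7,8,9,10}:8  {3,4,5,6,7,8,9,10}:1
  |U|=9: {0,3,4,5,6,7,8,9,10}:9  {2,3,4,5,6,7,8,9,10}:1
  start at 0(h): 1
  start at 1(m): 10
sum over floor = 11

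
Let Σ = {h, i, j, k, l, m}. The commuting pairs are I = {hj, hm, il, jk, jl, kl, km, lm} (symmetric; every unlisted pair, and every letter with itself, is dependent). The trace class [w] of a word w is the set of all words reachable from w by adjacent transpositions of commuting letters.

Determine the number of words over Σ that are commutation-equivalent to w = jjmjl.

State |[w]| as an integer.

drop 0:j onto floor
drop 1:j onto {0:j}
drop 2:m onto {1:j}
drop 3:j onto {2:m}
drop 4:l onto floor
ground layer = {0:j, 4:l}
drop-orders for the pieces not yet dropped (sum over which currently-grounded one goes next):
  1 to go: {3} 1  {4} 1
  2 to go: {2,3} 1  {3,4} 2
  3 to go: {1,2,3} 1  {2,3,4} 3
  if 0:j drops first: 4 orders
  if 4:l drops first: 1 orders
heap linearizations: 5

5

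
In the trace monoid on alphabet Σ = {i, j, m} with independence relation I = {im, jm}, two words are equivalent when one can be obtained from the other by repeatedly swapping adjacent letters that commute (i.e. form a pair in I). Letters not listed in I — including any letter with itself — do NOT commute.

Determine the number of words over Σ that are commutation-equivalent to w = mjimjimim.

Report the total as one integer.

#0=m has no predecessor
#1=j has no predecessor
#2=i depends on [1:j]
#3=m depends on [0:m]
#4=j depends on [2:i]
#5=i depends on [4:j]
#6=m depends on [3:m]
#7=i depends on [5:i]
#8=m depends on [6:m]
sources: [0:m, 1:j]
N(rest) = Σ N(rest − s) over sources s of rest; N(one piece) = 1:
  size 1 → [7]=1  [8]=1
  size 2 → [5,7]=1  [6,8]=1  [7,8]=2
  size 3 → [3,6,8]=1  [4,5,7]=1  [5,7,8]=3  [6,7,8]=3
  size 4 → [0,3,6,8]=1  [2,4,5,7]=1  [3,6,7,8]=4  [4,5,7,8]=4  [5,6,7,8]=6
  size 5 → [0,3,6,7,8]=5  [1,2,4,5,7]=1  [2,4,5,7,8]=5  [3,5,6,7,8]=10  [4,5,6,7,8]=10
  size 6 → [0,3,5,6,7,8]=15  [1,2,4,5,7,8]=6  [2,4,5,6,7,8]=15  [3,4,5,6,7,8]=20
  size 7 → [0,3,4,5,6,7,8]=35  [1,2,4,5,6,7,8]=21  [2,3,4,5,6,7,8]=35
  first=0(m) contributes 56
  first=1(j) contributes 70
|[w]| = 126

126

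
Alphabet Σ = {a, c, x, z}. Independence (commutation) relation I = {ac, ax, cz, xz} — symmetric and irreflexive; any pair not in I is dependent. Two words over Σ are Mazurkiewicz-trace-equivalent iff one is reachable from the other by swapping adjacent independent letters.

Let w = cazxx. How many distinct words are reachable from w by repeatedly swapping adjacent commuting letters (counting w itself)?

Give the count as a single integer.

10

0(c) covers ∅
1(a) covers ∅
2(z) covers 1:a
3(x) covers 0:c
4(x) covers 3:x
floor of heap: 0:c, 1:a
completions by unplaced set U, small U first (add the entries for U minus each lowest piece of U):
  |U|=1: {2}:1  {4}:1
  |U|=2: {1,2}:1  {2,4}:2  {3,4}:1
  |U|=3: {0,3,4}:1  {1,2,4}:3  {2,3,4}:3
  start at 0(c): 6
  start at 1(a): 4
sum over floor = 10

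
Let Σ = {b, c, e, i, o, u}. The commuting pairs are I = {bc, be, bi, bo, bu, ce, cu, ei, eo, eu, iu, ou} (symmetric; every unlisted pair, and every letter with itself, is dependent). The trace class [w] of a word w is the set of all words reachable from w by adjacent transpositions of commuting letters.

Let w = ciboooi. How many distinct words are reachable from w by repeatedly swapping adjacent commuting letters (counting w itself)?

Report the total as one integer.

7

#0=c has no predecessor
#1=i depends on [0:c]
#2=b has no predecessor
#3=o depends on [1:i]
#4=o depends on [3:o]
#5=o depends on [4:o]
#6=i depends on [5:o]
sources: [0:c, 2:b]
N(rest) = Σ N(rest − s) over sources s of rest; N(one piece) = 1:
  size 1 → [2]=1  [6]=1
  size 2 → [2,6]=2  [5,6]=1
  size 3 → [2,5,6]=3  [4,5,6]=1
  size 4 → [2,4,5,6]=4  [3,4,5,6]=1
  size 5 → [1,3,4,5,6]=1  [2,3,4,5,6]=5
  first=0(c) contributes 6
  first=2(b) contributes 1
|[w]| = 7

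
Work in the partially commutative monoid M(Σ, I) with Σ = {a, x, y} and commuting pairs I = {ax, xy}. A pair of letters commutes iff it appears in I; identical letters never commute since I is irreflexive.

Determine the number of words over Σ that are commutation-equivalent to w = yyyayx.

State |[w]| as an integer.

drop 0:y onto floor
drop 1:y onto {0:y}
drop 2:y onto {1:y}
drop 3:a onto {2:y}
drop 4:y onto {3:a}
drop 5:x onto floor
ground layer = {0:y, 5:x}
drop-orders for the pieces not yet dropped (sum over which currently-grounded one goes next):
  1 to go: {4} 1  {5} 1
  2 to go: {3,4} 1  {4,5} 2
  3 to go: {2,3,4} 1  {3,4,5} 3
  4 to go: {1,2,3,4} 1  {2,3,4,5} 4
  if 0:y drops first: 5 orders
  if 5:x drops first: 1 orders
heap linearizations: 6

6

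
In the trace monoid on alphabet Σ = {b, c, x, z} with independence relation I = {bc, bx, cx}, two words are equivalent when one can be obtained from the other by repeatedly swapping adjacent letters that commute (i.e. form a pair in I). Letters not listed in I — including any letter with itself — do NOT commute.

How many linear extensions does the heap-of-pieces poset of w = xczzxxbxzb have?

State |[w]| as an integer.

8

0(x) covers ∅
1(c) covers ∅
2(z) covers 0:x, 1:c
3(z) covers 2:z
4(x) covers 3:z
5(x) covers 4:x
6(b) covers 3:z
7(x) covers 5:x
8(z) covers 6:b, 7:x
9(b) covers 8:z
floor of heap: 0:x, 1:c
completions by unplaced set U, small U first (add the entries for U minus each lowest piece of U):
  |U|=1: {9}:1
  |U|=2: {8,9}:1
  |U|=3: {6,8,9}:1  {7,8,9}:1
  |U|=4: {5,7,8,9}:1  {6,7,8,9}:2
  |U|=5: {4,5,7,8,9}:1  {5,6,7,8,9}:3
  |U|=6: {4,5,6,7,8,9}:4
  |U|=7: {3,4,5,6,7,8,9}:4
  |U|=8: {2,3,4,5,6,7,8,9}:4
  start at 0(x): 4
  start at 1(c): 4
sum over floor = 8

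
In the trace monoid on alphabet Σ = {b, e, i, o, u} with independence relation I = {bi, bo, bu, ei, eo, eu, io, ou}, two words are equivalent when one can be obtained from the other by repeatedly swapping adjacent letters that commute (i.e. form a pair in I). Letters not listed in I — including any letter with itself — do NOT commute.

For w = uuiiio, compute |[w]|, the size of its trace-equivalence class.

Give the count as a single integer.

6

#0=u has no predecessor
#1=u depends on [0:u]
#2=i depends on [1:u]
#3=i depends on [2:i]
#4=i depends on [3:i]
#5=o has no predecessor
sources: [0:u, 5:o]
N(rest) = Σ N(rest − s) over sources s of rest; N(one piece) = 1:
  size 1 → [4]=1  [5]=1
  size 2 → [3,4]=1  [4,5]=2
  size 3 → [2,3,4]=1  [3,4,5]=3
  size 4 → [1,2,3,4]=1  [2,3,4,5]=4
  first=0(u) contributes 5
  first=5(o) contributes 1
|[w]| = 6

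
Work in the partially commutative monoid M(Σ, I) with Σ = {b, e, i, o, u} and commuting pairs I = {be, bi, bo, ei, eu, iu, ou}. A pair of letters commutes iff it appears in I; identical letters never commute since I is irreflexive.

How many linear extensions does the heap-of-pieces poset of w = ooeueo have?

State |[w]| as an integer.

6

0(o) covers ∅
1(o) covers 0:o
2(e) covers 1:o
3(u) covers ∅
4(e) covers 2:e
5(o) covers 4:e
floor of heap: 0:o, 3:u
completions by unplaced set U, small U first (add the entries for U minus each lowest piece of U):
  |U|=1: {3}:1  {5}:1
  |U|=2: {3,5}:2  {4,5}:1
  |U|=3: {2,4,5}:1  {3,4,5}:3
  |U|=4: {1,2,4,5}:1  {2,3,4,5}:4
  start at 0(o): 5
  start at 3(u): 1
sum over floor = 6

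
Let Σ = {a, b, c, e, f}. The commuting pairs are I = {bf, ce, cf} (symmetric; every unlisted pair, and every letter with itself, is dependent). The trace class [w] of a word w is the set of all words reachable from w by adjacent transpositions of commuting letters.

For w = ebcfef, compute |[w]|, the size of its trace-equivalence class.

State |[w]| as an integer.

piece 0:e — minimal
piece 1:b rests on {0:e}
piece 2:c rests on {1:b}
piece 3:f rests on {0:e}
piece 4:e rests on {1:b, 3:f}
piece 5:f rests on {4:e}
minimal pieces: {0:e}
ways to finish when only these pieces remain (= sum over removing one remaining piece with nothing left below it):
  1 left: {2}→1  {5}→1
  2 left: {2,5}→2  {4,5}→1
  3 left: {2,4,5}→3  {3,4,5}→1
  4 left: {1,2,4,5}→3  {2,3,4,5}→4
  placing 0:e first → 7 extensions

7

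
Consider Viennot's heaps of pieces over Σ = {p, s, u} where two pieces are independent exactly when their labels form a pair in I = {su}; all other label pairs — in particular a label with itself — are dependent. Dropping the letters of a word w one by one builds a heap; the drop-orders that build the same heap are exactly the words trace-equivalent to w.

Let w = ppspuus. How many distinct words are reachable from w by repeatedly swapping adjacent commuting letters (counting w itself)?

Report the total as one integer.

3

drop 0:p onto floor
drop 1:p onto {0:p}
drop 2:s onto {1:p}
drop 3:p onto {2:s}
drop 4:u onto {3:p}
drop 5:u onto {4:u}
drop 6:s onto {3:p}
ground layer = {0:p}
drop-orders for the pieces not yet dropped (sum over which currently-grounded one goes next):
  1 to go: {5} 1  {6} 1
  2 to go: {4,5} 1  {5,6} 2
  3 to go: {4,5,6} 3
  4 to go: {3,4,5,6} 3
  5 to go: {2,3,4,5,6} 3
  if 0:p drops first: 3 orders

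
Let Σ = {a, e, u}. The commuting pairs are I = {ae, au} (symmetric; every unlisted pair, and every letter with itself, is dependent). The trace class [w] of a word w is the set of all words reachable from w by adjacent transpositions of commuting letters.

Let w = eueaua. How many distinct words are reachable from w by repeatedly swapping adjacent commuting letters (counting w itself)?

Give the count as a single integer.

#0=e has no predecessor
#1=u depends on [0:e]
#2=e depends on [1:u]
#3=a has no predecessor
#4=u depends on [2:e]
#5=a depends on [3:a]
sources: [0:e, 3:a]
N(rest) = Σ N(rest − s) over sources s of rest; N(one piece) = 1:
  size 1 → [4]=1  [5]=1
  size 2 → [2,4]=1  [3,5]=1  [4,5]=2
  size 3 → [1,2,4]=1  [2,4,5]=3  [3,4,5]=3
  size 4 → [0,1,2,4]=1  [1,2,4,5]=4  [2,3,4,5]=6
  first=0(e) contributes 10
  first=3(a) contributes 5
|[w]| = 15

15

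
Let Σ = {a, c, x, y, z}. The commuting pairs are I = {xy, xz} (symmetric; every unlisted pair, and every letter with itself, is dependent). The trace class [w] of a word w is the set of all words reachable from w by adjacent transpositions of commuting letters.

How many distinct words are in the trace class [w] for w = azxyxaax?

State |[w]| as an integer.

6

piece 0:a — minimal
piece 1:z rests on {0:a}
piece 2:x rests on {0:a}
piece 3:y rests on {1:z}
piece 4:x rests on {2:x}
piece 5:a rests on {3:y, 4:x}
piece 6:a rests on {5:a}
piece 7:x rests on {6:a}
minimal pieces: {0:a}
ways to finish when only these pieces remain (= sum over removing one remaining piece with nothing left below it):
  1 left: {7}→1
  2 left: {6,7}→1
  3 left: {5,6,7}→1
  4 left: {3,5,6,7}→1  {4,5,6,7}→1
  5 left: {1,3,5,6,7}→1  {2,4,5,6,7}→1  {3,4,5,6,7}→2
  6 left: {1,3,4,5,6,7}→3  {2,3,4,5,6,7}→3
  placing 0:a first → 6 extensions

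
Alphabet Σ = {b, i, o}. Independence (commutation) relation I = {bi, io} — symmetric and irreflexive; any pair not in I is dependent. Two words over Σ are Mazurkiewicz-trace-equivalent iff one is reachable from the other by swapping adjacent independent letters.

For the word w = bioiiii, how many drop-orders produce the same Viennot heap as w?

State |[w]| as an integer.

21

#0=b has no predecessor
#1=i has no predecessor
#2=o depends on [0:b]
#3=i depends on [1:i]
#4=i depends on [3:i]
#5=i depends on [4:i]
#6=i depends on [5:i]
sources: [0:b, 1:i]
N(rest) = Σ N(rest − s) over sources s of rest; N(one piece) = 1:
  size 1 → [2]=1  [6]=1
  size 2 → [0,2]=1  [2,6]=2  [5,6]=1
  size 3 → [0,2,6]=3  [2,5,6]=3  [4,5,6]=1
  size 4 → [0,2,5,6]=6  [2,4,5,6]=4  [3,4,5,6]=1
  size 5 → [0,2,4,5,6]=10  [1,3,4,5,6]=1  [2,3,4,5,6]=5
  first=0(b) contributes 6
  first=1(i) contributes 15
|[w]| = 21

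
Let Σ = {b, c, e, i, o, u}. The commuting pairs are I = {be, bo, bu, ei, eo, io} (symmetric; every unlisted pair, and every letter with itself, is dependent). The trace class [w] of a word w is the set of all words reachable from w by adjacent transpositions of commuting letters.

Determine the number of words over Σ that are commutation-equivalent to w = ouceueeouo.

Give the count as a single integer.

3

0(o) covers ∅
1(u) covers 0:o
2(c) covers 1:u
3(e) covers 2:c
4(u) covers 3:e
5(e) covers 4:u
6(e) covers 5:e
7(o) covers 4:u
8(u) covers 6:e, 7:o
9(o) covers 8:u
floor of heap: 0:o
completions by unplaced set U, small U first (add the entries for U minus each lowest piece of U):
  |U|=1: {9}:1
  |U|=2: {8,9}:1
  |U|=3: {6,8,9}:1  {7,8,9}:1
  |U|=4: {5,6,8,9}:1  {6,7,8,9}:2
  |U|=5: {5,6,7,8,9}:3
  |U|=6: {4,5,6,7,8,9}:3
  |U|=7: {3,4,5,6,7,8,9}:3
  |U|=8: {2,3,4,5,6,7,8,9}:3
  start at 0(o): 3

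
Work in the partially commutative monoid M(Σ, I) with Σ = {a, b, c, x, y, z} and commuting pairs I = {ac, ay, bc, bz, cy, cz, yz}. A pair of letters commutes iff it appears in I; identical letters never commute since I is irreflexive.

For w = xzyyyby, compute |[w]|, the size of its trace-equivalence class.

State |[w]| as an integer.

6

0(x) covers ∅
1(z) covers 0:x
2(y) covers 0:x
3(y) covers 2:y
4(y) covers 3:y
5(b) covers 4:y
6(y) covers 5:b
floor of heap: 0:x
completions by unplaced set U, small U first (add the entries for U minus each lowest piece of U):
  |U|=1: {1}:1  {6}:1
  |U|=2: {1,6}:2  {5,6}:1
  |U|=3: {1,5,6}:3  {4,5,6}:1
  |U|=4: {1,4,5,6}:4  {3,4,5,6}:1
  |U|=5: {1,3,4,5,6}:5  {2,3,4,5,6}:1
  start at 0(x): 6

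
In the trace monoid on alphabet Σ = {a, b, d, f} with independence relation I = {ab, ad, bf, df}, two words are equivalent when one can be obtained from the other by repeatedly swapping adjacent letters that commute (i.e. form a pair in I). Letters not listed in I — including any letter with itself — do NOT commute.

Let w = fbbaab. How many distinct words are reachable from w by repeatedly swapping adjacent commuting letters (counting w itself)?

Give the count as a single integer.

20

piece 0:f — minimal
piece 1:b — minimal
piece 2:b rests on {1:b}
piece 3:a rests on {0:f}
piece 4:a rests on {3:a}
piece 5:b rests on {2:b}
minimal pieces: {0:f, 1:b}
ways to finish when only these pieces remain (= sum over removing one remaining piece with nothing left below it):
  1 left: {4}→1  {5}→1
  2 left: {2,5}→1  {3,4}→1  {4,5}→2
  3 left: {0,3,4}→1  {1,2,5}→1  {2,4,5}→3  {3,4,5}→3
  4 left: {0,3,4,5}→4  {1,2,4,5}→4  {2,3,4,5}→6
  placing 0:f first → 10 extensions
  placing 1:b first → 10 extensions
total linear extensions = 20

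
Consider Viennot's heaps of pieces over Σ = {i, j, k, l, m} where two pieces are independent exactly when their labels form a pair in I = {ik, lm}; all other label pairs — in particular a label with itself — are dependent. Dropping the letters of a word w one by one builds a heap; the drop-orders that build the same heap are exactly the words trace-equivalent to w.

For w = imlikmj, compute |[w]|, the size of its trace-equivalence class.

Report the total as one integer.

4

piece 0:i — minimal
piece 1:m rests on {0:i}
piece 2:l rests on {0:i}
piece 3:i rests on {1:m, 2:l}
piece 4:k rests on {1:m, 2:l}
piece 5:m rests on {3:i, 4:k}
piece 6:j rests on {5:m}
minimal pieces: {0:i}
ways to finish when only these pieces remain (= sum over removing one remaining piece with nothing left below it):
  1 left: {6}→1
  2 left: {5,6}→1
  3 left: {3,5,6}→1  {4,5,6}→1
  4 left: {3,4,5,6}→2
  5 left: {1,3,4,5,6}→2  {2,3,4,5,6}→2
  placing 0:i first → 4 extensions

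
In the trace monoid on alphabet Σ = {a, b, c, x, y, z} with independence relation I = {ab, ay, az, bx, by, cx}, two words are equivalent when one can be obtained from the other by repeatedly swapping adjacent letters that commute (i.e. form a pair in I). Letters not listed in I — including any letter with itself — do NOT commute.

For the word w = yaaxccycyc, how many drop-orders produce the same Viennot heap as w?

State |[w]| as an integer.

9

#0=y has no predecessor
#1=a has no predecessor
#2=a depends on [1:a]
#3=x depends on [0:y, 2:a]
#4=c depends on [0:y, 2:a]
#5=c depends on [4:c]
#6=y depends on [3:x, 5:c]
#7=c depends on [6:y]
#8=y depends on [7:c]
#9=c depends on [8:y]
sources: [0:y, 1:a]
N(rest) = Σ N(rest − s) over sources s of rest; N(one piece) = 1:
  size 1 → [9]=1
  size 2 → [8,9]=1
  size 3 → [7,8,9]=1
  size 4 → [6,7,8,9]=1
  size 5 → [3,6,7,8,9]=1  [5,6,7,8,9]=1
  size 6 → [3,5,6,7,8,9]=2  [4,5,6,7,8,9]=1
  size 7 → [3,4,5,6,7,8,9]=3
  size 8 → [0,3,4,5,6,7,8,9]=3  [2,3,4,5,6,7,8,9]=3
  first=0(y) contributes 3
  first=1(a) contributes 6
|[w]| = 9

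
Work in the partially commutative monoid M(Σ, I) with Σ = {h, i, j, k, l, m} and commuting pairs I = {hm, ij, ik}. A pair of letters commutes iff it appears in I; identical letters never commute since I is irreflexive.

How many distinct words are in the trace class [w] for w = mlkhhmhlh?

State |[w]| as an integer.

4

piece 0:m — minimal
piece 1:l rests on {0:m}
piece 2:k rests on {1:l}
piece 3:h rests on {2:k}
piece 4:h rests on {3:h}
piece 5:m rests on {2:k}
piece 6:h rests on {4:h}
piece 7:l rests on {5:m, 6:h}
piece 8:h rests on {7:l}
minimal pieces: {0:m}
ways to finish when only these pieces remain (= sum over removing one remaining piece with nothing left below it):
  1 left: {8}→1
  2 left: {7,8}→1
  3 left: {5,7,8}→1  {6,7,8}→1
  4 left: {4,6,7,8}→1  {5,6,7,8}→2
  5 left: {3,4,6,7,8}→1  {4,5,6,7,8}→3
  6 left: {3,4,5,6,7,8}→4
  7 left: {2,3,4,5,6,7,8}→4
  placing 0:m first → 4 extensions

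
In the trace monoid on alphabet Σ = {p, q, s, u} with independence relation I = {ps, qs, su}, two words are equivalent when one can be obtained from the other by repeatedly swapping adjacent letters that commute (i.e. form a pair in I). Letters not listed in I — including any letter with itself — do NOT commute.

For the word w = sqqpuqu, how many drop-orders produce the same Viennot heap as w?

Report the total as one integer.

#0=s has no predecessor
#1=q has no predecessor
#2=q depends on [1:q]
#3=p depends on [2:q]
#4=u depends on [3:p]
#5=q depends on [4:u]
#6=u depends on [5:q]
sources: [0:s, 1:q]
N(rest) = Σ N(rest − s) over sources s of rest; N(one piece) = 1:
  size 1 → [0]=1  [6]=1
  size 2 → [0,6]=2  [5,6]=1
  size 3 → [0,5,6]=3  [4,5,6]=1
  size 4 → [0,4,5,6]=4  [3,4,5,6]=1
  size 5 → [0,3,4,5,6]=5  [2,3,4,5,6]=1
  first=0(s) contributes 1
  first=1(q) contributes 6
|[w]| = 7

7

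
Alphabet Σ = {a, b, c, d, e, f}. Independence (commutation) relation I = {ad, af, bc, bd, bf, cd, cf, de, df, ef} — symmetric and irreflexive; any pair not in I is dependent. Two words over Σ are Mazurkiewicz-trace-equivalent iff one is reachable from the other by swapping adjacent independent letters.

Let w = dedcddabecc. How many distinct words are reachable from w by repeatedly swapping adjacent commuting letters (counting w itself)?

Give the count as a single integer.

330

drop 0:d onto floor
drop 1:e onto floor
drop 2:d onto {0:d}
drop 3:c onto {1:e}
drop 4:d onto {2:d}
drop 5:d onto {4:d}
drop 6:a onto {3:c}
drop 7:b onto {6:a}
drop 8:e onto {7:b}
drop 9:c onto {8:e}
drop 10:c onto {9:c}
ground layer = {0:d, 1:e}
drop-orders for the pieces not yet dropped (sum over which currently-grounded one goes next):
  1 to go: {5} 1  {10} 1
  2 to go: {4,5} 1  {5,10} 2  {9,10} 1
  3 to go: {2,4,5} 1  {4,5,10} 3  {5,9,10} 3  {8,9,10} 1
  4 to go: {0,2,4,5} 1  {2,4,5,10} 4  {4,5,9,10} 6  {5,8,9,10} 4  {7,8,9,10} 1
  5 to go: {0,2,4,5,10} 5  {2,4,5,9,10} 10  {4,5,8,9,10} 10  {5,7,8,9,10} 5  {6,7,8,9,10} 1
  6 to go: {0,2,4,5,9,10} 15  {2,4,5,8,9,10} 20  {3,6,7,8,9,10} 1  {4,5,7,8,9,10} 15  {5,6,7,8,9,10} 6
  7 to go: {0,2,4,5,8,9,10} 35  {1,3,6,7,8,9,10} 1  {2,4,5,7,8,9,10} 35  {3,5,6,7,8,9,10} 7  {4,5,6,7,8,9,10} 21
  8 to go: {0,2,4,5,7,8,9,10} 70  {1,3,5,6,7,8,9,10} 8  {2,4,5,6,7,8,9,10} 56  {3,4,5,6,7,8,9,10} 28
  9 to go: {0,2,4,5,6,7,8,9,10} 126  {1,3,4,5,6,7,8,9,10} 36  {2,3,4,5,6,7,8,9,10} 84
  if 0:d drops first: 120 orders
  if 1:e drops first: 210 orders
heap linearizations: 330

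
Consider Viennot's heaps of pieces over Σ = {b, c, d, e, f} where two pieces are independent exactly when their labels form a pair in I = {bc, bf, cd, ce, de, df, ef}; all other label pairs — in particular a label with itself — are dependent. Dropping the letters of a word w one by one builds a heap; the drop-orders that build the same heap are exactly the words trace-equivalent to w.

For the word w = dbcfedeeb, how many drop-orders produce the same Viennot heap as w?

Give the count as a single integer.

0(d) covers ∅
1(b) covers 0:d
2(c) covers ∅
3(f) covers 2:c
4(e) covers 1:b
5(d) covers 1:b
6(e) covers 4:e
7(e) covers 6:e
8(b) covers 5:d, 7:e
floor of heap: 0:d, 2:c
completions by unplaced set U, small U first (add the entries for U minus each lowest piece of U):
  |U|=1: {3}:1  {8}:1
  |U|=2: {2,3}:1  {3,8}:2  {5,8}:1  {7,8}:1
  |U|=3: {2,3,8}:3  {3,5,8}:3  {3,7,8}:3  {5,7,8}:2  {6,7,8}:1
  |U|=4: {2,3,5,8}:6  {2,3,7,8}:6  {3,5,7,8}:8  {3,6,7,8}:4  {4,6,7,8}:1  {5,6,7,8}:3
  |U|=5: {2,3,5,7,8}:20  {2,3,6,7,8}:10  {3,4,6,7,8}:5  {3,5,6,7,8}:15  {4,5,6,7,8}:4
  |U|=6: {1,4,5,6,7,8}:4  {2,3,4,6,7,8}:15  {2,3,5,6,7,8}:45  {3,4,5,6,7,8}:24
  |U|=7: {0,1,4,5,6,7,8}:4  {1,3,4,5,6,7,8}:28  {2,3,4,5,6,7,8}:84
  start at 0(d): 112
  start at 2(c): 32
sum over floor = 144

144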